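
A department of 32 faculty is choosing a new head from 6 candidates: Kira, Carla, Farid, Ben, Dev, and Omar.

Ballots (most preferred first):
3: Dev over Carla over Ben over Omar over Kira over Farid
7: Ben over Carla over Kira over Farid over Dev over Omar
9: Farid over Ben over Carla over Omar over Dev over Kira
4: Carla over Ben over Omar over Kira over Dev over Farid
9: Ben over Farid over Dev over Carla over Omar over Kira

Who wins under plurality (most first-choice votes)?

First-place votes: Kira 0, Carla 4, Farid 9, Ben 16, Dev 3, Omar 0.

Ben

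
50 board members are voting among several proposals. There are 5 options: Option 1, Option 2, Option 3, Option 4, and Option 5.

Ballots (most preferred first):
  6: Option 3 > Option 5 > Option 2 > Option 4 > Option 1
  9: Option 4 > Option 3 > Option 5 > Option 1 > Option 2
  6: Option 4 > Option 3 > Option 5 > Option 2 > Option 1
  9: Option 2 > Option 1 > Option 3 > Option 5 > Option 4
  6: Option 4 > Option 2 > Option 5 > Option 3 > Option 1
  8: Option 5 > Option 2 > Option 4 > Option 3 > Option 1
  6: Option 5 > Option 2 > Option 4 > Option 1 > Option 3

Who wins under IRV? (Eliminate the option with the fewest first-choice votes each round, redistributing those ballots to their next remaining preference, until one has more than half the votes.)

Option 5

Round 1: Option 1 0, Option 2 9, Option 3 6, Option 4 21, Option 5 14. Option 1 eliminated.
Round 2: Option 2 9, Option 3 6, Option 4 21, Option 5 14. Option 3 eliminated.
Round 3: Option 2 9, Option 4 21, Option 5 20. Option 2 eliminated.
Round 4: Option 4 21, Option 5 29. Option 5 has a majority (≥26).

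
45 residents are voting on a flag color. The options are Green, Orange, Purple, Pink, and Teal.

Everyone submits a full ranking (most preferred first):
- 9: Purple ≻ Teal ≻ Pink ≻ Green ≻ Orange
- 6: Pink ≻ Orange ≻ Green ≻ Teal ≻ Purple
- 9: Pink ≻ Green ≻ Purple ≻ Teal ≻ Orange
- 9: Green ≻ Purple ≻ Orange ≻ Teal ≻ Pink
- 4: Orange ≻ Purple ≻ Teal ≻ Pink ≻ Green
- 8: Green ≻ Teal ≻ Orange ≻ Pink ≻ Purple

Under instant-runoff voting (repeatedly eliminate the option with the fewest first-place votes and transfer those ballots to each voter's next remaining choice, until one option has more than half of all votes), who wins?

Pink

Round 1: Green 17, Orange 4, Purple 9, Pink 15, Teal 0. Teal eliminated.
Round 2: Green 17, Orange 4, Purple 9, Pink 15. Orange eliminated.
Round 3: Green 17, Purple 13, Pink 15. Purple eliminated.
Round 4: Green 17, Pink 28. Pink has a majority (≥23).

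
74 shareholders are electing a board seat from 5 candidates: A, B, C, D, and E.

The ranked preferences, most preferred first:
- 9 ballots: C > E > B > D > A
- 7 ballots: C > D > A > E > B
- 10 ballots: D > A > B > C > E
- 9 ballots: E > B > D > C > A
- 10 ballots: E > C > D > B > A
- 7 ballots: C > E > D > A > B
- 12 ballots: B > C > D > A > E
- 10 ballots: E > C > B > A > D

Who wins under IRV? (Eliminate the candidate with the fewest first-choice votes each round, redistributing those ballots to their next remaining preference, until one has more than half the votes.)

Round 1: A 0, B 12, C 23, D 10, E 29. A eliminated.
Round 2: B 12, C 23, D 10, E 29. D eliminated.
Round 3: B 22, C 23, E 29. B eliminated.
Round 4: C 45, E 29. C has a majority (≥38).

C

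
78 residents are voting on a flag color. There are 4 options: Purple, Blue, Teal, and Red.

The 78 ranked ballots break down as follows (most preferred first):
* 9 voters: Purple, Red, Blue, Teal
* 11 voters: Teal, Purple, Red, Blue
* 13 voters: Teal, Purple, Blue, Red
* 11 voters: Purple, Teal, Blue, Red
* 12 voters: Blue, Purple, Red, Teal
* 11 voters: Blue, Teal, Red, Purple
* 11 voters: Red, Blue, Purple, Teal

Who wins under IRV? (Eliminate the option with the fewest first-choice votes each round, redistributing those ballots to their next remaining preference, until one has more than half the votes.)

Blue

Round 1: Purple 20, Blue 23, Teal 24, Red 11. Red eliminated.
Round 2: Purple 20, Blue 34, Teal 24. Purple eliminated.
Round 3: Blue 43, Teal 35. Blue has a majority (≥40).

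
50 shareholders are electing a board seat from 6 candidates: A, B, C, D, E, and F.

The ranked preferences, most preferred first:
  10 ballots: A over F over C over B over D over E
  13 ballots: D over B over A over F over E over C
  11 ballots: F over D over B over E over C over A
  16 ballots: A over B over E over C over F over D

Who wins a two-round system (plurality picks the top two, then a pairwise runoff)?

Round 1 first-place votes: A 26, B 0, C 0, D 13, E 0, F 11. A and D advance.
Runoff: A is ranked above D on 26 ballots, D above A on 24.

A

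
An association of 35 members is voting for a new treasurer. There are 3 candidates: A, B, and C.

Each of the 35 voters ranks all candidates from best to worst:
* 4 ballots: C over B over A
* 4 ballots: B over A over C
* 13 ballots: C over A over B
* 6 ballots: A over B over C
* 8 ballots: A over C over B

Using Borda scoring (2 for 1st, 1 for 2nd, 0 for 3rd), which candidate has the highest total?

A: 4×0 + 4×1 + 13×1 + 6×2 + 8×2 = 45
B: 4×1 + 4×2 + 13×0 + 6×1 + 8×0 = 18
C: 4×2 + 4×0 + 13×2 + 6×0 + 8×1 = 42

A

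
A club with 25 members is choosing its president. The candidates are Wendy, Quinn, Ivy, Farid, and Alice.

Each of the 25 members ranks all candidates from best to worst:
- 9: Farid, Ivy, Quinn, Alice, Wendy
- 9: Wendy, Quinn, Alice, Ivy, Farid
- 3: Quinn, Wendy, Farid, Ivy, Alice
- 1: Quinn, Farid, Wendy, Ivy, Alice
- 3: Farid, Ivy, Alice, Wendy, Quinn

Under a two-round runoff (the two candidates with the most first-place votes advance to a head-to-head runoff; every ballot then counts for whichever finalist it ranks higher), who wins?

Farid

Round 1 first-place votes: Wendy 9, Quinn 4, Ivy 0, Farid 12, Alice 0. Farid and Wendy advance.
Runoff: Farid is ranked above Wendy on 13 ballots, Wendy above Farid on 12.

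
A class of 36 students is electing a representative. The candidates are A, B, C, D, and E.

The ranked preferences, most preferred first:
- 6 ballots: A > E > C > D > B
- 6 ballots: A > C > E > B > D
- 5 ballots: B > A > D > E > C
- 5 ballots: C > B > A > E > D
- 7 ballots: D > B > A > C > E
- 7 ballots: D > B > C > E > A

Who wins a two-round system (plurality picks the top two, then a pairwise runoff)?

Round 1 first-place votes: A 12, B 5, C 5, D 14, E 0. D and A advance.
Runoff: D is ranked above A on 14 ballots, A above D on 22.

A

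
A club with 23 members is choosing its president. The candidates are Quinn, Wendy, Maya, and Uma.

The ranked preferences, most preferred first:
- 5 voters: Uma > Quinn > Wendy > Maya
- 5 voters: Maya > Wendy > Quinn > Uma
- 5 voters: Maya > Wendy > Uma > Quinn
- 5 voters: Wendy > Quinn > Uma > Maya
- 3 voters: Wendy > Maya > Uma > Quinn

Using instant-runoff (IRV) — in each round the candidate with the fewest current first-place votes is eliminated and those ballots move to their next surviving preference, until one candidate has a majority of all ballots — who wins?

Wendy

Round 1: Quinn 0, Wendy 8, Maya 10, Uma 5. Quinn eliminated.
Round 2: Wendy 8, Maya 10, Uma 5. Uma eliminated.
Round 3: Wendy 13, Maya 10. Wendy has a majority (≥12).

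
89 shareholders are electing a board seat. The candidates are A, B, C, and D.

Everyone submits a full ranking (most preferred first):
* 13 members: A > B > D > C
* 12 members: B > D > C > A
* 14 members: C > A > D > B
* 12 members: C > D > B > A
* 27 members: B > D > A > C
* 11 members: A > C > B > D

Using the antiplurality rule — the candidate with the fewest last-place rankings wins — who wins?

Last-place votes: A 24, B 14, C 40, D 11.

D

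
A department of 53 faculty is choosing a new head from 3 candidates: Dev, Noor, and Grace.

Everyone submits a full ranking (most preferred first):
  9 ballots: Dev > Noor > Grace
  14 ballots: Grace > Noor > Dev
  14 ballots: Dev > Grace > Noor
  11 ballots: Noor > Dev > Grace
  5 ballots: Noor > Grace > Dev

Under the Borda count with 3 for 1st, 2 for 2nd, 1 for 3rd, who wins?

Dev

Dev: 9×3 + 14×1 + 14×3 + 11×2 + 5×1 = 110
Noor: 9×2 + 14×2 + 14×1 + 11×3 + 5×3 = 108
Grace: 9×1 + 14×3 + 14×2 + 11×1 + 5×2 = 100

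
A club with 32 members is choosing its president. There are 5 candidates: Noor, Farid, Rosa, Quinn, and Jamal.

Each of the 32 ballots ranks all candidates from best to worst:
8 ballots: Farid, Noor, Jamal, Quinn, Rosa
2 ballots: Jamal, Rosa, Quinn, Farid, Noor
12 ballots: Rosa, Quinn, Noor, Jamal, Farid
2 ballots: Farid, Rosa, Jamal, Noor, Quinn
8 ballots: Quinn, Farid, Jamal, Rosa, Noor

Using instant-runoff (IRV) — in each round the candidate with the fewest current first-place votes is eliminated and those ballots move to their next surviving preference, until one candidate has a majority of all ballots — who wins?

Round 1: Noor 0, Farid 10, Rosa 12, Quinn 8, Jamal 2. Noor eliminated.
Round 2: Farid 10, Rosa 12, Quinn 8, Jamal 2. Jamal eliminated.
Round 3: Farid 10, Rosa 14, Quinn 8. Quinn eliminated.
Round 4: Farid 18, Rosa 14. Farid has a majority (≥17).

Farid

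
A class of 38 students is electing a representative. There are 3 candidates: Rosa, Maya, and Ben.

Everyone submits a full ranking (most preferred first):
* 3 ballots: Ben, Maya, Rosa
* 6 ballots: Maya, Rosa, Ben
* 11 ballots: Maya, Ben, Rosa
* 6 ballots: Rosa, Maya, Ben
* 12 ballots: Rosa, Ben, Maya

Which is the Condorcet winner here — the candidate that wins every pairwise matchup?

Maya

Maya vs Rosa: 20–18
Maya vs Ben: 23–15
Maya beats every other candidate.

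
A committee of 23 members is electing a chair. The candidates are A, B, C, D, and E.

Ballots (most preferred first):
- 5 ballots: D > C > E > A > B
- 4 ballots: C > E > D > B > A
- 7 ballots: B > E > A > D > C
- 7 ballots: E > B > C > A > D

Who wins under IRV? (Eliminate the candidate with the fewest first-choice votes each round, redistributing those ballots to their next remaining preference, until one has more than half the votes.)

Round 1: A 0, B 7, C 4, D 5, E 7. A eliminated.
Round 2: B 7, C 4, D 5, E 7. C eliminated.
Round 3: B 7, D 5, E 11. D eliminated.
Round 4: B 7, E 16. E has a majority (≥12).

E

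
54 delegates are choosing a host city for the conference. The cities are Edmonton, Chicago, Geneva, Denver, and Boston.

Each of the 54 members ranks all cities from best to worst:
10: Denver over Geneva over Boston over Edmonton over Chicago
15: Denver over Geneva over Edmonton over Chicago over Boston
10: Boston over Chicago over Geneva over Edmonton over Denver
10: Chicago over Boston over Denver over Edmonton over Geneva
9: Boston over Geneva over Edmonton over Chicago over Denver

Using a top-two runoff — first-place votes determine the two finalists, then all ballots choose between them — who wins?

Boston

Round 1 first-place votes: Edmonton 0, Chicago 10, Geneva 0, Denver 25, Boston 19. Denver and Boston advance.
Runoff: Denver is ranked above Boston on 25 ballots, Boston above Denver on 29.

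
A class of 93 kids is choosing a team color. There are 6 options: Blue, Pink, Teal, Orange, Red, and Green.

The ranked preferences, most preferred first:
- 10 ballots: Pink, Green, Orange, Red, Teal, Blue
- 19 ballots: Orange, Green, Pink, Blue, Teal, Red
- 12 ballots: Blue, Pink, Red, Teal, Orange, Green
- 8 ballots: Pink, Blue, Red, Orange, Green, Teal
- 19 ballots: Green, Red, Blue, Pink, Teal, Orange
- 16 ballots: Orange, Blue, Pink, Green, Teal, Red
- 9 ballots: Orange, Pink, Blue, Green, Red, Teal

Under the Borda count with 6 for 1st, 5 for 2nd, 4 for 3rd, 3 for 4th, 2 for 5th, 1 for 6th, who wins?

Blue: 10×1 + 19×3 + 12×6 + 8×5 + 19×4 + 16×5 + 9×4 = 371
Pink: 10×6 + 19×4 + 12×5 + 8×6 + 19×3 + 16×4 + 9×5 = 410
Teal: 10×2 + 19×2 + 12×3 + 8×1 + 19×2 + 16×2 + 9×1 = 181
Orange: 10×4 + 19×6 + 12×2 + 8×3 + 19×1 + 16×6 + 9×6 = 371
Red: 10×3 + 19×1 + 12×4 + 8×4 + 19×5 + 16×1 + 9×2 = 258
Green: 10×5 + 19×5 + 12×1 + 8×2 + 19×6 + 16×3 + 9×3 = 362

Pink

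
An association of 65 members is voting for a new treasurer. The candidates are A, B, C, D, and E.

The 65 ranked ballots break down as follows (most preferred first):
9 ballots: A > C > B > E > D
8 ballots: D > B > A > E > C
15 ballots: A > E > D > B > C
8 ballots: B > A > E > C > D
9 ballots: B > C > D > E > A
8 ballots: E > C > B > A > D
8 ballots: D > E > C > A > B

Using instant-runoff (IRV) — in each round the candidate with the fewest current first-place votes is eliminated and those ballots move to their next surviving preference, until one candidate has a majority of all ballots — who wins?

B

Round 1: A 24, B 17, C 0, D 16, E 8. C eliminated.
Round 2: A 24, B 17, D 16, E 8. E eliminated.
Round 3: A 24, B 25, D 16. D eliminated.
Round 4: A 32, B 33. B has a majority (≥33).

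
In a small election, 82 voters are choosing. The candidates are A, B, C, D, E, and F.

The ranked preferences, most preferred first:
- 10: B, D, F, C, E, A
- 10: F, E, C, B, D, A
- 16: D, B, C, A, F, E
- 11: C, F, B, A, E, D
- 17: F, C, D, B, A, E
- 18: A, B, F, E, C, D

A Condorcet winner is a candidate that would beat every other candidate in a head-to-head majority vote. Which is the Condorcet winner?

B vs A: 64–18
B vs C: 44–38
B vs D: 49–33
B vs E: 72–10
B vs F: 44–38
B beats every other candidate.

B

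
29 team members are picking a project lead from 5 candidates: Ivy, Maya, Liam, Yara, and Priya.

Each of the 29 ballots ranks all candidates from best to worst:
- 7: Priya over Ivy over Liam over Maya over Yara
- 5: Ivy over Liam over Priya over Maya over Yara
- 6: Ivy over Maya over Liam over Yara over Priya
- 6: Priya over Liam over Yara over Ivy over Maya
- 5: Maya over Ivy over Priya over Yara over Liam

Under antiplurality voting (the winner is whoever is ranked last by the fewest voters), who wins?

Last-place votes: Ivy 0, Maya 6, Liam 5, Yara 12, Priya 6.

Ivy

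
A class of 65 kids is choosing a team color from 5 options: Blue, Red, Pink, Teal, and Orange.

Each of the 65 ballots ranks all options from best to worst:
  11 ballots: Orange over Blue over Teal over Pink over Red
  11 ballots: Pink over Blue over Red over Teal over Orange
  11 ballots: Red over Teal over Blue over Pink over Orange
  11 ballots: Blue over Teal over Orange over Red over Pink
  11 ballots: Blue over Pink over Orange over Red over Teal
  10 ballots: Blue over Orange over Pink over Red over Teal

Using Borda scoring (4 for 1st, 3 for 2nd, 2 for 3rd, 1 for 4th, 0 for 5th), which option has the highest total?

Blue: 11×3 + 11×3 + 11×2 + 11×4 + 11×4 + 10×4 = 216
Red: 11×0 + 11×2 + 11×4 + 11×1 + 11×1 + 10×1 = 98
Pink: 11×1 + 11×4 + 11×1 + 11×0 + 11×3 + 10×2 = 119
Teal: 11×2 + 11×1 + 11×3 + 11×3 + 11×0 + 10×0 = 99
Orange: 11×4 + 11×0 + 11×0 + 11×2 + 11×2 + 10×3 = 118

Blue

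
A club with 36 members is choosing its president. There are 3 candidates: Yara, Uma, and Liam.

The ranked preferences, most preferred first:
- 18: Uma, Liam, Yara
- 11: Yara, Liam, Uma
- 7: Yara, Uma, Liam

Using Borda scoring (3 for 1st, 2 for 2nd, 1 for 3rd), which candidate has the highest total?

Uma

Yara: 18×1 + 11×3 + 7×3 = 72
Uma: 18×3 + 11×1 + 7×2 = 79
Liam: 18×2 + 11×2 + 7×1 = 65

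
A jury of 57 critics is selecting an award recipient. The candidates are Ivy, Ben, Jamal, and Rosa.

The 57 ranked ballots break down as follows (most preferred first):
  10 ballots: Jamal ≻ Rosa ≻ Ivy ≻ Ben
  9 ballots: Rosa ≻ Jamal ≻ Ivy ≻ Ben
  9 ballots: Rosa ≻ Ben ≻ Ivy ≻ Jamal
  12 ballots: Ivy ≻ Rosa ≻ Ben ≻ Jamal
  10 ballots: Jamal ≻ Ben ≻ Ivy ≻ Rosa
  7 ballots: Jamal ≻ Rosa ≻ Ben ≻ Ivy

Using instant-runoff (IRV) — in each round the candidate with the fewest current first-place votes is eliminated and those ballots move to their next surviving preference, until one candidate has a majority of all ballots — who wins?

Rosa

Round 1: Ivy 12, Ben 0, Jamal 27, Rosa 18. Ben eliminated.
Round 2: Ivy 12, Jamal 27, Rosa 18. Ivy eliminated.
Round 3: Jamal 27, Rosa 30. Rosa has a majority (≥29).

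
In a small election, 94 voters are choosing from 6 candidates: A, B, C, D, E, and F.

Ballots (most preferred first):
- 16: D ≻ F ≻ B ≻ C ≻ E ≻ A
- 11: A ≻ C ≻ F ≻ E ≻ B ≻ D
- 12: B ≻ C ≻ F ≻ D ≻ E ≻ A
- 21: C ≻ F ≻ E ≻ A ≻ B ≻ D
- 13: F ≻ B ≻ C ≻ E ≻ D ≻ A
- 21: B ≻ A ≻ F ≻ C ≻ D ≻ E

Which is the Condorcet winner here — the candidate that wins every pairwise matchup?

F vs A: 62–32
F vs B: 61–33
F vs C: 50–44
F vs D: 78–16
F vs E: 94–0
F beats every other candidate.

F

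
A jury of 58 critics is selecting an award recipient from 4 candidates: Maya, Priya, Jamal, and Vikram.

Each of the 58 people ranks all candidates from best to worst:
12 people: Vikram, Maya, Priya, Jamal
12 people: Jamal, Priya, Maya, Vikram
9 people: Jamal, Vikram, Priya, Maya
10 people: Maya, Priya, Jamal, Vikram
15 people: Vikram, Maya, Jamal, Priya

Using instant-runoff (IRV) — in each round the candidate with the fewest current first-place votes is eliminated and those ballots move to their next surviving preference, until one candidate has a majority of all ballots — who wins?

Round 1: Maya 10, Priya 0, Jamal 21, Vikram 27. Priya eliminated.
Round 2: Maya 10, Jamal 21, Vikram 27. Maya eliminated.
Round 3: Jamal 31, Vikram 27. Jamal has a majority (≥30).

Jamal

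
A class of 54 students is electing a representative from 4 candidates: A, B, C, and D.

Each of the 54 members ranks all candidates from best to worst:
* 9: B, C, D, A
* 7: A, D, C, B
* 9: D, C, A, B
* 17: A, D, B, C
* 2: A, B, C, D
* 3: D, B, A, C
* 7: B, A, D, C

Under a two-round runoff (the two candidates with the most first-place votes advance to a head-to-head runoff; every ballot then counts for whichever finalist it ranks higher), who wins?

Round 1 first-place votes: A 26, B 16, C 0, D 12. A and B advance.
Runoff: A is ranked above B on 35 ballots, B above A on 19.

A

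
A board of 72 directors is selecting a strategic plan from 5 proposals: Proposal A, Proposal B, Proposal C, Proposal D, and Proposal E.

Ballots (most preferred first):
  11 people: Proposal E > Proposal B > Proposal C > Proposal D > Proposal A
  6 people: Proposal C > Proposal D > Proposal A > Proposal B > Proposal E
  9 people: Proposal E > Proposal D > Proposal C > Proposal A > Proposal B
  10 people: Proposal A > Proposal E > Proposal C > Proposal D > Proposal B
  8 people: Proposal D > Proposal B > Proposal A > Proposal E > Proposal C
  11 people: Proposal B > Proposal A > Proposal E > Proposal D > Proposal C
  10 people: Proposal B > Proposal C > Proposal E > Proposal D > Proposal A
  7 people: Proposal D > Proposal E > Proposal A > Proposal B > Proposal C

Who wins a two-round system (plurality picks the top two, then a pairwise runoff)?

Proposal E

Round 1 first-place votes: Proposal A 10, Proposal B 21, Proposal C 6, Proposal D 15, Proposal E 20. Proposal B and Proposal E advance.
Runoff: Proposal B is ranked above Proposal E on 35 ballots, Proposal E above Proposal B on 37.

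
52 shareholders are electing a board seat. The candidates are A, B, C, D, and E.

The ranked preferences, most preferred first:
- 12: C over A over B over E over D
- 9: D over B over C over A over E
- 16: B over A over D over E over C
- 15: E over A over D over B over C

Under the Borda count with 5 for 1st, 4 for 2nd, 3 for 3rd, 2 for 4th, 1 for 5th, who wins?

A: 12×4 + 9×2 + 16×4 + 15×4 = 190
B: 12×3 + 9×4 + 16×5 + 15×2 = 182
C: 12×5 + 9×3 + 16×1 + 15×1 = 118
D: 12×1 + 9×5 + 16×3 + 15×3 = 150
E: 12×2 + 9×1 + 16×2 + 15×5 = 140

A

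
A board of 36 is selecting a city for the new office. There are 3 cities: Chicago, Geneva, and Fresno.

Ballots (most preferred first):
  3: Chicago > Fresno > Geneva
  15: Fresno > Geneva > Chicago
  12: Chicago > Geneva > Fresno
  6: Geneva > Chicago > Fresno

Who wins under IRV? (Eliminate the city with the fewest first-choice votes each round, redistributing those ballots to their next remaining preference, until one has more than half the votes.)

Chicago

Round 1: Chicago 15, Geneva 6, Fresno 15. Geneva eliminated.
Round 2: Chicago 21, Fresno 15. Chicago has a majority (≥19).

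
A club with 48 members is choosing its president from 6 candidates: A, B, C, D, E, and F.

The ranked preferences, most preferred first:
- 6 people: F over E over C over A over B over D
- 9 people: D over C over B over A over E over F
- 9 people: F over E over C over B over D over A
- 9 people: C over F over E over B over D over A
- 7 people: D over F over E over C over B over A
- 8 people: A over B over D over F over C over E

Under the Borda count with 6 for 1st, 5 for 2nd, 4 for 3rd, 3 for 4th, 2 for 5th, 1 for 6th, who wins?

A: 6×3 + 9×3 + 9×1 + 9×1 + 7×1 + 8×6 = 118
B: 6×2 + 9×4 + 9×3 + 9×3 + 7×2 + 8×5 = 156
C: 6×4 + 9×5 + 9×4 + 9×6 + 7×3 + 8×2 = 196
D: 6×1 + 9×6 + 9×2 + 9×2 + 7×6 + 8×4 = 170
E: 6×5 + 9×2 + 9×5 + 9×4 + 7×4 + 8×1 = 165
F: 6×6 + 9×1 + 9×6 + 9×5 + 7×5 + 8×3 = 203

F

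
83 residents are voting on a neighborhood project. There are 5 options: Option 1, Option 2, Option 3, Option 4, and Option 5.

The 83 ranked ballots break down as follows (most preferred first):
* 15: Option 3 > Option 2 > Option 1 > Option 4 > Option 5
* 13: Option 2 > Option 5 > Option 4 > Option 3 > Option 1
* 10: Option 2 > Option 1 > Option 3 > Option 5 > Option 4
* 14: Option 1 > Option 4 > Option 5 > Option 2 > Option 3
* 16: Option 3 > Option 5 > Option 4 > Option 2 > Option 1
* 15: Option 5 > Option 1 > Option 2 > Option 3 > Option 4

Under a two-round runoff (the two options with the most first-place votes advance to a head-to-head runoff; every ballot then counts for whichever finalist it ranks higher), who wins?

Round 1 first-place votes: Option 1 14, Option 2 23, Option 3 31, Option 4 0, Option 5 15. Option 3 and Option 2 advance.
Runoff: Option 3 is ranked above Option 2 on 31 ballots, Option 2 above Option 3 on 52.

Option 2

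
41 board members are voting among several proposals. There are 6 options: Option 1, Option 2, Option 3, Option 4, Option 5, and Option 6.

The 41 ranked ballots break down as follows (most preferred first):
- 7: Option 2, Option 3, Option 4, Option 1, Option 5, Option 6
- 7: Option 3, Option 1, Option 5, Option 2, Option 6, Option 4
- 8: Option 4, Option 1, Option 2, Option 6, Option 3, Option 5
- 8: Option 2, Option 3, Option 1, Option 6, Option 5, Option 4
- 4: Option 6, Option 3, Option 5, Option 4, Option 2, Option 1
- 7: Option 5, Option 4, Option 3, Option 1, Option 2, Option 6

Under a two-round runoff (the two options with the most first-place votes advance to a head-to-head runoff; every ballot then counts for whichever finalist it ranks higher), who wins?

Option 2

Round 1 first-place votes: Option 1 0, Option 2 15, Option 3 7, Option 4 8, Option 5 7, Option 6 4. Option 2 and Option 4 advance.
Runoff: Option 2 is ranked above Option 4 on 22 ballots, Option 4 above Option 2 on 19.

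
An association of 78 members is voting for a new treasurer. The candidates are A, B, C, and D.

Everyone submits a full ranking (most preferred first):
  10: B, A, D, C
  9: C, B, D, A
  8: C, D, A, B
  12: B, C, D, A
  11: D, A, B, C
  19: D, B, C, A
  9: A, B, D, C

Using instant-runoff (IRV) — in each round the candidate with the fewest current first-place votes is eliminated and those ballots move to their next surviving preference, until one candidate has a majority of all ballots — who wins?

Round 1: A 9, B 22, C 17, D 30. A eliminated.
Round 2: B 31, C 17, D 30. C eliminated.
Round 3: B 40, D 38. B has a majority (≥40).

B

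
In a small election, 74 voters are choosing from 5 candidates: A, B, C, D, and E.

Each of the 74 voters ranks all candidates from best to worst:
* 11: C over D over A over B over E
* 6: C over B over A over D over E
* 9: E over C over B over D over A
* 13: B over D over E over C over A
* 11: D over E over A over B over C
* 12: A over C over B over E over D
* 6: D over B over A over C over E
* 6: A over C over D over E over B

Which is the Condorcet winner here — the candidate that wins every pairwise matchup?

C

C vs A: 39–35
C vs B: 44–30
C vs D: 44–30
C vs E: 41–33
C beats every other candidate.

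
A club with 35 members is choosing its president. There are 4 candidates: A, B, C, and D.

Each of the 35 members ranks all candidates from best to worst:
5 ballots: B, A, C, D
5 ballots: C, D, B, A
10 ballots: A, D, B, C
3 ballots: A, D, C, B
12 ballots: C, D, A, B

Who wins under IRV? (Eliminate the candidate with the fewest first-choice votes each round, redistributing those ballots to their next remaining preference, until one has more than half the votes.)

A

Round 1: A 13, B 5, C 17, D 0. D eliminated.
Round 2: A 13, B 5, C 17. B eliminated.
Round 3: A 18, C 17. A has a majority (≥18).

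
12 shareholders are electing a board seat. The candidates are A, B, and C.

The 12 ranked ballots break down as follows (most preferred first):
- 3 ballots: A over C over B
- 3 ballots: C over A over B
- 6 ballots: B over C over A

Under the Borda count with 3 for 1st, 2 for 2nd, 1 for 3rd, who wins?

C

A: 3×3 + 3×2 + 6×1 = 21
B: 3×1 + 3×1 + 6×3 = 24
C: 3×2 + 3×3 + 6×2 = 27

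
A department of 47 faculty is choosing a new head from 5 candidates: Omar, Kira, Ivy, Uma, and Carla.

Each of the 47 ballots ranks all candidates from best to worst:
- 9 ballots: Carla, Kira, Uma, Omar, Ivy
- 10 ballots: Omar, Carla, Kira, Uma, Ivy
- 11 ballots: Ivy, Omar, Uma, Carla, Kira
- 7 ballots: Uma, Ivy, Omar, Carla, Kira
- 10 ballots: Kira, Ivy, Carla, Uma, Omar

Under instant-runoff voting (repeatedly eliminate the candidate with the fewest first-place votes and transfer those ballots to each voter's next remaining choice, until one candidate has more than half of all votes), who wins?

Round 1: Omar 10, Kira 10, Ivy 11, Uma 7, Carla 9. Uma eliminated.
Round 2: Omar 10, Kira 10, Ivy 18, Carla 9. Carla eliminated.
Round 3: Omar 10, Kira 19, Ivy 18. Omar eliminated.
Round 4: Kira 29, Ivy 18. Kira has a majority (≥24).

Kira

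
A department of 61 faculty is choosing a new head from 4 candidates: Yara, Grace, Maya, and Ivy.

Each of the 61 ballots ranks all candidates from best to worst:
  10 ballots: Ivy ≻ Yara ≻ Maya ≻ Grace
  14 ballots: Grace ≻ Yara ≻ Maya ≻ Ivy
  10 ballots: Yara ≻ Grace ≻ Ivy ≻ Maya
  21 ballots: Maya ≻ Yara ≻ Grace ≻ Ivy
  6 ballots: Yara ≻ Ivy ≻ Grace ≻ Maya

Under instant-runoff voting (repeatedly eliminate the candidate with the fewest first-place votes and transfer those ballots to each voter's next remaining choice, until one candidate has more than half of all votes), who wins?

Round 1: Yara 16, Grace 14, Maya 21, Ivy 10. Ivy eliminated.
Round 2: Yara 26, Grace 14, Maya 21. Grace eliminated.
Round 3: Yara 40, Maya 21. Yara has a majority (≥31).

Yara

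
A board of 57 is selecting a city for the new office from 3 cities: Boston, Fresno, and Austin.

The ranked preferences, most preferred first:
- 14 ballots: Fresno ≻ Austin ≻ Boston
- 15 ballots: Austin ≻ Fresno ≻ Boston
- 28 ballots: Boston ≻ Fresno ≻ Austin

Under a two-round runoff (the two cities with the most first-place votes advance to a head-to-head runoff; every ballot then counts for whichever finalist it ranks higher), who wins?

Austin

Round 1 first-place votes: Boston 28, Fresno 14, Austin 15. Boston and Austin advance.
Runoff: Boston is ranked above Austin on 28 ballots, Austin above Boston on 29.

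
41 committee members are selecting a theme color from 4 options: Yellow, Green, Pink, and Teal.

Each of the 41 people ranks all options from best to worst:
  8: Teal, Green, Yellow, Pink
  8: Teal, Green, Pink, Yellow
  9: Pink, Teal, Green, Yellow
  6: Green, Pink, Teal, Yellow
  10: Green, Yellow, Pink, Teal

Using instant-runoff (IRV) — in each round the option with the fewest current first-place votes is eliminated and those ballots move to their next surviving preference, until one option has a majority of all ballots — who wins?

Teal

Round 1: Yellow 0, Green 16, Pink 9, Teal 16. Yellow eliminated.
Round 2: Green 16, Pink 9, Teal 16. Pink eliminated.
Round 3: Green 16, Teal 25. Teal has a majority (≥21).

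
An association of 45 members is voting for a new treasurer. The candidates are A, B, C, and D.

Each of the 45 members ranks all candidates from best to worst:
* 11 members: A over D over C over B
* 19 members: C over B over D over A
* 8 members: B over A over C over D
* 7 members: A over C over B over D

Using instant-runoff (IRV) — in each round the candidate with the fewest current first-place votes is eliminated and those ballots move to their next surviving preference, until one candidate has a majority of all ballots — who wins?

Round 1: A 18, B 8, C 19, D 0. D eliminated.
Round 2: A 18, B 8, C 19. B eliminated.
Round 3: A 26, C 19. A has a majority (≥23).

A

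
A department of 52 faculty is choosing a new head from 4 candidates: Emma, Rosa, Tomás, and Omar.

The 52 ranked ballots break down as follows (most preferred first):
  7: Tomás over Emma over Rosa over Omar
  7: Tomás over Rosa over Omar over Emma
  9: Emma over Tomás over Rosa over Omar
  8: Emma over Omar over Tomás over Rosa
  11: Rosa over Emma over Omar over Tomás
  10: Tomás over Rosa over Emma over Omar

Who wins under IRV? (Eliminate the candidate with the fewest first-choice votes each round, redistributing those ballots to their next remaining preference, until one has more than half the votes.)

Round 1: Emma 17, Rosa 11, Tomás 24, Omar 0. Omar eliminated.
Round 2: Emma 17, Rosa 11, Tomás 24. Rosa eliminated.
Round 3: Emma 28, Tomás 24. Emma has a majority (≥27).

Emma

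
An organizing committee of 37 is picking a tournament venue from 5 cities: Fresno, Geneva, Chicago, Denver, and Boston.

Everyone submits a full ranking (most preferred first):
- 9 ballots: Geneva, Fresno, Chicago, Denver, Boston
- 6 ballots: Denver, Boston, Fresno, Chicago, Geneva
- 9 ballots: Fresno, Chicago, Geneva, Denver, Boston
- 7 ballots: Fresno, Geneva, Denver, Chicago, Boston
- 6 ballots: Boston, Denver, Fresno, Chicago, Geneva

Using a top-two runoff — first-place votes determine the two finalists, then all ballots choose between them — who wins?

Fresno

Round 1 first-place votes: Fresno 16, Geneva 9, Chicago 0, Denver 6, Boston 6. Fresno and Geneva advance.
Runoff: Fresno is ranked above Geneva on 28 ballots, Geneva above Fresno on 9.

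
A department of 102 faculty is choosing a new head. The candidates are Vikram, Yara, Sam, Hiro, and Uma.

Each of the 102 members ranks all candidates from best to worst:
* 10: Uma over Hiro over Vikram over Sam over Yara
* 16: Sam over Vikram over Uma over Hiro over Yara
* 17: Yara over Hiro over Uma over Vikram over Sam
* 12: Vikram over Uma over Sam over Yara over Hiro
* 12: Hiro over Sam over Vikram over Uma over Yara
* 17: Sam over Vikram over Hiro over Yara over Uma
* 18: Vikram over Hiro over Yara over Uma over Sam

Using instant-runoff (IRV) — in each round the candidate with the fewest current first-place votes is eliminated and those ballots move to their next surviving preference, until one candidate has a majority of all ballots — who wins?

Hiro

Round 1: Vikram 30, Yara 17, Sam 33, Hiro 12, Uma 10. Uma eliminated.
Round 2: Vikram 30, Yara 17, Sam 33, Hiro 22. Yara eliminated.
Round 3: Vikram 30, Sam 33, Hiro 39. Vikram eliminated.
Round 4: Sam 45, Hiro 57. Hiro has a majority (≥52).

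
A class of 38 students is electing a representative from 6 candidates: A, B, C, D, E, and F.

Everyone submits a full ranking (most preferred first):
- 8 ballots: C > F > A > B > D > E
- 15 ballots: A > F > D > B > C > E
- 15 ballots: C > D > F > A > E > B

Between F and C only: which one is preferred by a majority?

F is ranked above C on 15 ballots; C above F on 23.

C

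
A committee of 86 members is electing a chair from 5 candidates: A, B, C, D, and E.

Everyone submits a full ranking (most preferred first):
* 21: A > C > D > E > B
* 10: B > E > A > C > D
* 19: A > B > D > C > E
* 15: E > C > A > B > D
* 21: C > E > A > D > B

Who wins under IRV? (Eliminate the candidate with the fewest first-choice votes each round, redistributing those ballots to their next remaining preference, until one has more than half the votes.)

E

Round 1: A 40, B 10, C 21, D 0, E 15. D eliminated.
Round 2: A 40, B 10, C 21, E 15. B eliminated.
Round 3: A 40, C 21, E 25. C eliminated.
Round 4: A 40, E 46. E has a majority (≥44).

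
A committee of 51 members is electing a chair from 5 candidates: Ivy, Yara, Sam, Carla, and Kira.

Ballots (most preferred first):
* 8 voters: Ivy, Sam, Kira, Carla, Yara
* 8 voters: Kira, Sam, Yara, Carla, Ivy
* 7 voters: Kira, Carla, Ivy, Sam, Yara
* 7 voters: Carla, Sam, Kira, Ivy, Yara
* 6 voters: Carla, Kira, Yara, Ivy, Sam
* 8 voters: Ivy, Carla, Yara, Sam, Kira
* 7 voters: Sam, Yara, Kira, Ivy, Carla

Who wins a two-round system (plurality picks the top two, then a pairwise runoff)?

Round 1 first-place votes: Ivy 16, Yara 0, Sam 7, Carla 13, Kira 15. Ivy and Kira advance.
Runoff: Ivy is ranked above Kira on 16 ballots, Kira above Ivy on 35.

Kira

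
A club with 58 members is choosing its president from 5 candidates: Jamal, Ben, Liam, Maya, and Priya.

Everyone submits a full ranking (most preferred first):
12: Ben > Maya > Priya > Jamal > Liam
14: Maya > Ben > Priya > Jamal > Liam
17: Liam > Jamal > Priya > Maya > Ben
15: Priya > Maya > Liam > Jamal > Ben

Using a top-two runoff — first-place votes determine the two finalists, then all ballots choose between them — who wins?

Round 1 first-place votes: Jamal 0, Ben 12, Liam 17, Maya 14, Priya 15. Liam and Priya advance.
Runoff: Liam is ranked above Priya on 17 ballots, Priya above Liam on 41.

Priya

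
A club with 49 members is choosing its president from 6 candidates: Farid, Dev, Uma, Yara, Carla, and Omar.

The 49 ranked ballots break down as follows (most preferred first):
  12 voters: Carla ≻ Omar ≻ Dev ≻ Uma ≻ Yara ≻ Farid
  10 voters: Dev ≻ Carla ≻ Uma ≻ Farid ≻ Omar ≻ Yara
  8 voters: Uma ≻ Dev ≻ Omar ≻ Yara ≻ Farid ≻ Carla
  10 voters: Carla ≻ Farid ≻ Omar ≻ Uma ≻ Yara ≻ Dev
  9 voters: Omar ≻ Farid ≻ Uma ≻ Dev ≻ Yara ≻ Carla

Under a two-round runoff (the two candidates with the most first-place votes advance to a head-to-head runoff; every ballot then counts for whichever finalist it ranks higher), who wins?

Dev

Round 1 first-place votes: Farid 0, Dev 10, Uma 8, Yara 0, Carla 22, Omar 9. Carla and Dev advance.
Runoff: Carla is ranked above Dev on 22 ballots, Dev above Carla on 27.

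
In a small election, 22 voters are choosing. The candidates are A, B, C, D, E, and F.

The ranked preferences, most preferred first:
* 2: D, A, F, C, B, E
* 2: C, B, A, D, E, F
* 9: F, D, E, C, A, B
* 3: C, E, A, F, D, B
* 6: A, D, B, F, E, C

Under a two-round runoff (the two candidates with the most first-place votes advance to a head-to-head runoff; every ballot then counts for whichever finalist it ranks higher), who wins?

A

Round 1 first-place votes: A 6, B 0, C 5, D 2, E 0, F 9. F and A advance.
Runoff: F is ranked above A on 9 ballots, A above F on 13.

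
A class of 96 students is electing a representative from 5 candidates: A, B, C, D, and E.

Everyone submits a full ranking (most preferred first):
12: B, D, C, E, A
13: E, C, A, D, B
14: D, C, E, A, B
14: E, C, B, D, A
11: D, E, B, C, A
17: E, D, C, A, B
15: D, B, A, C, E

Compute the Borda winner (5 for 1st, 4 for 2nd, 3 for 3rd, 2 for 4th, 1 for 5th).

D

A: 12×1 + 13×3 + 14×2 + 14×1 + 11×1 + 17×2 + 15×3 = 183
B: 12×5 + 13×1 + 14×1 + 14×3 + 11×3 + 17×1 + 15×4 = 239
C: 12×3 + 13×4 + 14×4 + 14×4 + 11×2 + 17×3 + 15×2 = 303
D: 12×4 + 13×2 + 14×5 + 14×2 + 11×5 + 17×4 + 15×5 = 370
E: 12×2 + 13×5 + 14×3 + 14×5 + 11×4 + 17×5 + 15×1 = 345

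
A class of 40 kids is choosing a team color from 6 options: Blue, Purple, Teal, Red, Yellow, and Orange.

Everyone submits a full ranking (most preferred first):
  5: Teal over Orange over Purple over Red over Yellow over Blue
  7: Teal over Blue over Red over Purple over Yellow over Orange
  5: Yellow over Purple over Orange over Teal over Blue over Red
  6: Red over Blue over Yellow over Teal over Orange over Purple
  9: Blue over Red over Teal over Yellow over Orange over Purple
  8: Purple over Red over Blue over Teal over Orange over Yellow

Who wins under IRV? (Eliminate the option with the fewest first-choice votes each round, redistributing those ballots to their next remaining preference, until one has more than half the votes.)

Blue

Round 1: Blue 9, Purple 8, Teal 12, Red 6, Yellow 5, Orange 0. Orange eliminated.
Round 2: Blue 9, Purple 8, Teal 12, Red 6, Yellow 5. Yellow eliminated.
Round 3: Blue 9, Purple 13, Teal 12, Red 6. Red eliminated.
Round 4: Blue 15, Purple 13, Teal 12. Teal eliminated.
Round 5: Blue 22, Purple 18. Blue has a majority (≥21).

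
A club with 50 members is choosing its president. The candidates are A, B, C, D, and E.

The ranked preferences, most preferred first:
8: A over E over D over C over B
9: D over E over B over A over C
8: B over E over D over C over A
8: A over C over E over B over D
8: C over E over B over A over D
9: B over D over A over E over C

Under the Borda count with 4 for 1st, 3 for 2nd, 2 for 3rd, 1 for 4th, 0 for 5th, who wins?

E

A: 8×4 + 9×1 + 8×0 + 8×4 + 8×1 + 9×2 = 99
B: 8×0 + 9×2 + 8×4 + 8×1 + 8×2 + 9×4 = 110
C: 8×1 + 9×0 + 8×1 + 8×3 + 8×4 + 9×0 = 72
D: 8×2 + 9×4 + 8×2 + 8×0 + 8×0 + 9×3 = 95
E: 8×3 + 9×3 + 8×3 + 8×2 + 8×3 + 9×1 = 124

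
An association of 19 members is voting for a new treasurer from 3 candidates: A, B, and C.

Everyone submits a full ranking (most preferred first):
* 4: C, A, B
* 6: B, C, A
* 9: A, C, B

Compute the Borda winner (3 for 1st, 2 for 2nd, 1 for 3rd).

C

A: 4×2 + 6×1 + 9×3 = 41
B: 4×1 + 6×3 + 9×1 = 31
C: 4×3 + 6×2 + 9×2 = 42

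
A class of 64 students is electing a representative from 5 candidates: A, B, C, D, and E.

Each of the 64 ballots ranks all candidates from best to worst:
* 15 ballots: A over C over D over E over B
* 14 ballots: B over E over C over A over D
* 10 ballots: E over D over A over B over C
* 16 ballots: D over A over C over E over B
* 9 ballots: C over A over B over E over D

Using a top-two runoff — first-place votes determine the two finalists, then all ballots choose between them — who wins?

Round 1 first-place votes: A 15, B 14, C 9, D 16, E 10. D and A advance.
Runoff: D is ranked above A on 26 ballots, A above D on 38.

A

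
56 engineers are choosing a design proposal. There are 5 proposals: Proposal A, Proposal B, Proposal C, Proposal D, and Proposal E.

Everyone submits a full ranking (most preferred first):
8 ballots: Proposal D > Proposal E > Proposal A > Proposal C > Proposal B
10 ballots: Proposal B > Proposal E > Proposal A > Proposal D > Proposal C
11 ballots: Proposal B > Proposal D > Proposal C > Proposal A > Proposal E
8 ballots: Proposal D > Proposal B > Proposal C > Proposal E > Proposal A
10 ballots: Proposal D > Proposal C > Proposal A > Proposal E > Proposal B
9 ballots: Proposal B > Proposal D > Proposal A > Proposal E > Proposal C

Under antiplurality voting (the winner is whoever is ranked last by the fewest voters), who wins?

Proposal D

Last-place votes: Proposal A 8, Proposal B 18, Proposal C 19, Proposal D 0, Proposal E 11.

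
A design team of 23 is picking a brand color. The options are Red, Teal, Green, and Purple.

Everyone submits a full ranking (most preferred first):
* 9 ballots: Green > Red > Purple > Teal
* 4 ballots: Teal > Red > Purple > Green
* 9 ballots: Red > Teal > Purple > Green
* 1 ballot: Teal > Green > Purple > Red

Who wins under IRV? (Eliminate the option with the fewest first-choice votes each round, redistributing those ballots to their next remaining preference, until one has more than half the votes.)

Red

Round 1: Red 9, Teal 5, Green 9, Purple 0. Purple eliminated.
Round 2: Red 9, Teal 5, Green 9. Teal eliminated.
Round 3: Red 13, Green 10. Red has a majority (≥12).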